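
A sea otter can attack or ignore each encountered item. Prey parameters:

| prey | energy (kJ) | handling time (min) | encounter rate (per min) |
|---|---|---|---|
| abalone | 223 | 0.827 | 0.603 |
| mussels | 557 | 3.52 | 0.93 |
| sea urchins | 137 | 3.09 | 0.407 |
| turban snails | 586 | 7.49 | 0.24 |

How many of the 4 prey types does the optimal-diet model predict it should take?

E/h in descending order: abalone 270, mussels 158, turban snails 78.2, sea urchins 44.3 kJ/min. The optimal diet is the largest prefix of this list for which every included type satisfies E_i/h_i > R on the types above it.
Rate on top 1: 89.72. mussels: 158 > 89.72 → include.
Rate on top 2: 136.7. turban snails: 78.2 < 136.7 → exclude; stop.
Optimal diet: abalone, mussels — 2 of 4 types.

2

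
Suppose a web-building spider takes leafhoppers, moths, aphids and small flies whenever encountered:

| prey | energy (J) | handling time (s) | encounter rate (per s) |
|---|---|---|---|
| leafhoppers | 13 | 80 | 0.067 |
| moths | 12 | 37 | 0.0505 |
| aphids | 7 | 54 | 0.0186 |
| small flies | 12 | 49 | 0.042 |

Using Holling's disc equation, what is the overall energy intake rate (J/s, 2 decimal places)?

0.19 J/s

R = Σλ_iE_i / (1 + Σλ_ih_i)
Numerator: 0.067×13 + 0.0505×12 + 0.0186×7 + 0.042×12 = 2.111
Denominator: 1 + 0.067×80 + 0.0505×37 + 0.0186×54 + 0.042×49 = 11.29
R = 2.111/11.29 = 0.187 J/s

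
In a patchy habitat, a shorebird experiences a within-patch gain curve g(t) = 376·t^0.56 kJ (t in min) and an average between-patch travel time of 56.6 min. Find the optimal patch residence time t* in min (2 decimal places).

72.04 min

Maximise g(t)/(T+t): set derivative to zero → g'(t)(T+t) = g(t).
g'(t) = 0.56·376·t^-0.44. Setting 0.56·376·t^-0.44 = 376·t^0.56/(56.6+t) gives 0.56(56.6+t) = t, so 0.44·t = 0.56×56.6.
t* = 0.56×56.6/0.44 = 72.04 min.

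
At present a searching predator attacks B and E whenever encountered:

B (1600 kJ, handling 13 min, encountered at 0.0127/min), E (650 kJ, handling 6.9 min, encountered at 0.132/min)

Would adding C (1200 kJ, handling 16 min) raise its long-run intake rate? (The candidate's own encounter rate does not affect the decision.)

On B and E alone, R = ΣλE/(1+Σλh) = 106.1/2.076 = 51.12 kJ/min.
Profitability of C: 1200/16 = 75 kJ/min.
75 > 51.12, so adding C raises the average — include it.

Yes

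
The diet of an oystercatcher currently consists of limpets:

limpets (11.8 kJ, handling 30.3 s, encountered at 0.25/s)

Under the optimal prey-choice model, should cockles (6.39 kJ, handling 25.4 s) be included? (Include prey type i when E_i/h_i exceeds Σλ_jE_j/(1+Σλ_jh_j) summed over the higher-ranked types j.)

No

Current rate: (0.25×11.8)/(1 + 0.25×30.3) = 0.344 kJ/s.
Profitability of cockles: 6.39/25.4 = 0.2516 kJ/s.
Since 0.2516 < R, time spent handling cockles is better spent searching.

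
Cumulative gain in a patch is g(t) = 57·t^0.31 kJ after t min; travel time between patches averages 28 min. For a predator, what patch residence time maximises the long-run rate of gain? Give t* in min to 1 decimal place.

By the marginal value theorem, leave when the instantaneous gain rate g'(t) equals the habitat-wide average g(t)/(T + t).
g'(t) = 0.31·57·t^-0.69. Setting 0.31·57·t^-0.69 = 57·t^0.31/(28+t) gives 0.31(28+t) = t, so 0.69·t = 0.31×28.
t* = 0.31×28/0.69 = 12.58 min.

12.6 min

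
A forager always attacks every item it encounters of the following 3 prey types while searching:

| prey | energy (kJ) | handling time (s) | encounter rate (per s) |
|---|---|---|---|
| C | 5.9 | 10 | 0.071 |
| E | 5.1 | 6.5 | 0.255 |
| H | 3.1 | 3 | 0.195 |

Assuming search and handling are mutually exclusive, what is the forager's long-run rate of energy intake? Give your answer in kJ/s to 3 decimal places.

0.588 kJ/s

R = Σλ_iE_i / (1 + Σλ_ih_i)
Numerator: 0.071×5.9 + 0.255×5.1 + 0.195×3.1 = 2.324
Denominator: 1 + 0.071×10 + 0.255×6.5 + 0.195×3 = 3.952
R = 2.324/3.952 = 0.588 kJ/s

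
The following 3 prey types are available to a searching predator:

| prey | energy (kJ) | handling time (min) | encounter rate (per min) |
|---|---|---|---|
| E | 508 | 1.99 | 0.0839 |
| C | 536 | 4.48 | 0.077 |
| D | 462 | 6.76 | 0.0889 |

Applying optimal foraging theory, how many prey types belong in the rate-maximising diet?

Profitabilities (E/h, kJ/min): E 255, C 120, D 68.3. Add prey in this order while the next type's profitability exceeds the intake rate on those already taken.
Rate on top 1: 36.52. C: 120 > 36.52 → include.
Rate on top 2: 55.49. D: 68.3 > 55.49 → include.
Optimal diet: E, C, D — 3 of 3 types.

3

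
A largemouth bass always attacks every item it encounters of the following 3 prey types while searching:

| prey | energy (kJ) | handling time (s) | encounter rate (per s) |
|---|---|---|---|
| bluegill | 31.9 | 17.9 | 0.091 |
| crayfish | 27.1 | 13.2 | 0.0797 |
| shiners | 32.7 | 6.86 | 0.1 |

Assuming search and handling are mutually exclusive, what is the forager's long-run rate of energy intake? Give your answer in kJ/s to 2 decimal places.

1.91 kJ/s

R = Σλ_iE_i / (1 + Σλ_ih_i)
Numerator: 0.091×31.9 + 0.0797×27.1 + 0.1×32.7 = 8.333
Denominator: 1 + 0.091×17.9 + 0.0797×13.2 + 0.1×6.86 = 4.367
R = 8.333/4.367 = 1.908 kJ/s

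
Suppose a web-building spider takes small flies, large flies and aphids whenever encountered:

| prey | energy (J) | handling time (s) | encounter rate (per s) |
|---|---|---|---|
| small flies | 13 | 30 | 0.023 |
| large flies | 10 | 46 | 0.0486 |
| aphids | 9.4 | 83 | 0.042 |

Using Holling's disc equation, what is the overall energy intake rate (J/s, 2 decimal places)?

R = Σλ_iE_i / (1 + Σλ_ih_i)
Numerator: 0.023×13 + 0.0486×10 + 0.042×9.4 = 1.18
Denominator: 1 + 0.023×30 + 0.0486×46 + 0.042×83 = 7.412
R = 1.18/7.412 = 0.1592 J/s

0.16 J/s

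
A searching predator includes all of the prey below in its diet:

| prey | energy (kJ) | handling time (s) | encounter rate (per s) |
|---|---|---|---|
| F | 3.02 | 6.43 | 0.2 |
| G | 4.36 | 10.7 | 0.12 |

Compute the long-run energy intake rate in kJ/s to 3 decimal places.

R = (0.2×3.02 + 0.12×4.36) / (1 + 0.2×6.43 + 0.12×10.7) = 1.127/3.57 = 0.3157 kJ/s.

0.316 kJ/s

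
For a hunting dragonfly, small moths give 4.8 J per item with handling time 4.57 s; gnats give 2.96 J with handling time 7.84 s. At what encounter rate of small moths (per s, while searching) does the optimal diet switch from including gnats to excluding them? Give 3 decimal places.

0.123 per s

The zero-one rule: include gnats iff E₂/h₂ > λE₁/(1+λh₁). Equality gives the switch point.
λE₁h₂ = E₂ + λE₂h₁ ⇒ λ = E₂/(E₁h₂ − E₂h₁) = 2.96/(37.63 − 13.53) = 0.1228 per s.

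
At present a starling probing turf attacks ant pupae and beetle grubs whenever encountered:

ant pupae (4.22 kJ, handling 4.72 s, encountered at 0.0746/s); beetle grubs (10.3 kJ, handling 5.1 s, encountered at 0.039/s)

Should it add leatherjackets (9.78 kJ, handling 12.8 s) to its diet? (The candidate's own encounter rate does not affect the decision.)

Yes

Intake rate on the current diet: R = (0.0746×4.22 + 0.039×10.3) / (1 + 0.0746×4.72 + 0.039×5.1) = 0.7165/1.551 = 0.462 kJ/s.
leatherjackets: E/h = 9.78/12.8 = 0.7641 kJ/s.
Since 0.7641 > R, including leatherjackets increases the long-run rate.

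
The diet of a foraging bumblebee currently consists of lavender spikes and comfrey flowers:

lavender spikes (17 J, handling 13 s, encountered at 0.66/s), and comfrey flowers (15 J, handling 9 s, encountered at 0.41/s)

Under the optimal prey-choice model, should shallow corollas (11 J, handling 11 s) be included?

On lavender spikes and comfrey flowers alone, R = ΣλE/(1+Σλh) = 17.37/13.27 = 1.309 J/s.
shallow corollas: E/h = 11/11 = 1 J/s.
Since 1 < R, time spent handling shallow corollas is better spent searching.

No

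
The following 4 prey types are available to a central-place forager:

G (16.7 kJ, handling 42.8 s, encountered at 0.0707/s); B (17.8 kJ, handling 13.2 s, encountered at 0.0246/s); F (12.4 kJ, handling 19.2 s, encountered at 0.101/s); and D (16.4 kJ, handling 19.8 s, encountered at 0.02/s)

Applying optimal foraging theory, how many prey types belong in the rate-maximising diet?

Rank by E/h (kJ/s): B 1.35, D 0.828, F 0.646, G 0.39. Include each in turn until the next type's E/h falls below the running intake rate.
Rate on top 1: 0.3305. D: 0.828 > 0.3305 → include.
Rate on top 2: 0.4451. F: 0.646 > 0.4451 → include.
Rate on top 3: 0.5515. G: 0.39 < 0.5515 → exclude; stop.
Optimal diet: B, D, F — 3 of 4 types.

3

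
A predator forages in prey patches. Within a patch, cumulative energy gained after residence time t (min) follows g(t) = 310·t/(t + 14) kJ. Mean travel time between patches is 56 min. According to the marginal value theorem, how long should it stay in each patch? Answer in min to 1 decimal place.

28.0 min

Optimal t* satisfies g'(t*) = g(t*)/(T + t*).
g'(t) = 310·14/(t + 14)². Setting 310·14/(t+14)² = 310t/[(t+14)(56+t)] gives 14(56+t) = t(t+14), so t² = 14×56 = 784.
t* = √784 = 28 min.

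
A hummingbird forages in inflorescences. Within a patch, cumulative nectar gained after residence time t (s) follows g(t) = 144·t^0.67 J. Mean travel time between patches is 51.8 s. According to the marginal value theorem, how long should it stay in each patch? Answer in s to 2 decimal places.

105.17 s

Optimal t* satisfies g'(t*) = g(t*)/(T + t*).
g'(t) = 0.67·144·t^-0.33. Setting 0.67·144·t^-0.33 = 144·t^0.67/(51.8+t) gives 0.67(51.8+t) = t, so 0.33·t = 0.67×51.8.
t* = 0.67×51.8/0.33 = 105.2 s.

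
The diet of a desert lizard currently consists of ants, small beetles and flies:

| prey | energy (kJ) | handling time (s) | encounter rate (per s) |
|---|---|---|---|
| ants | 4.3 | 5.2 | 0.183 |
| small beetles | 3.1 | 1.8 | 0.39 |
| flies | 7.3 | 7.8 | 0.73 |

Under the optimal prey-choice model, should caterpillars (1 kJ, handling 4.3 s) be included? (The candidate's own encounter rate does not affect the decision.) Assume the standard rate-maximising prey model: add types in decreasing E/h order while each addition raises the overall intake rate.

Intake rate on the current diet: R = (0.183×4.3 + 0.39×3.1 + 0.73×7.3) / (1 + 0.183×5.2 + 0.39×1.8 + 0.73×7.8) = 7.325/8.348 = 0.8775 kJ/s.
Profitability of caterpillars: 1/4.3 = 0.2326 kJ/s.
Since 0.2326 < R, time spent handling caterpillars is better spent searching.

No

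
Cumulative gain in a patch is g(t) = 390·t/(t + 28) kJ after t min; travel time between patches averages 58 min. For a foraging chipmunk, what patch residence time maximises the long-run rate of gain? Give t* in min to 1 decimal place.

By the marginal value theorem, leave when the instantaneous gain rate g'(t) equals the habitat-wide average g(t)/(T + t).
g'(t) = 390·28/(t + 28)². Setting 390·28/(t+28)² = 390t/[(t+28)(58+t)] gives 28(58+t) = t(t+28), so t² = 28×58 = 1624.
t* = √1624 = 40.3 min.

40.3 min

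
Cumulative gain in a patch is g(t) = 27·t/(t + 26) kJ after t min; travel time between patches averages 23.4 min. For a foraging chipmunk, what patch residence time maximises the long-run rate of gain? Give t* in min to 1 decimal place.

Maximise g(t)/(T+t): set derivative to zero → g'(t)(T+t) = g(t).
g'(t) = 27·26/(t + 26)². Setting 27·26/(t+26)² = 27t/[(t+26)(23.4+t)] gives 26(23.4+t) = t(t+26), so t² = 26×23.4 = 608.4.
t* = √608.4 = 24.67 min.

24.7 min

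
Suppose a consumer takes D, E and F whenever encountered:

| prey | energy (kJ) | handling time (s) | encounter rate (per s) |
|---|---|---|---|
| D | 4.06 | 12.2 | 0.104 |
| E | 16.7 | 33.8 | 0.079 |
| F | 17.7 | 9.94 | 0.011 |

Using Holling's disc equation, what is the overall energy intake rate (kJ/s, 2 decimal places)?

0.38 kJ/s

Energy encountered per unit search time: 0.104×4.06 + 0.079×16.7 + 0.011×17.7 = 1.936 kJ/s.
Handling time per unit search time: 0.104×12.2 + 0.079×33.8 + 0.011×9.94 = 4.048.
Rate = 1.936/(1 + 4.048) = 0.3835 kJ/s.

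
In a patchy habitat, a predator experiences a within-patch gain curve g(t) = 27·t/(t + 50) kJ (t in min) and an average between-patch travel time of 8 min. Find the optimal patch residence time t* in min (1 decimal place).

By the marginal value theorem, leave when the instantaneous gain rate g'(t) equals the habitat-wide average g(t)/(T + t).
g'(t) = 27·50/(t + 50)². Setting 27·50/(t+50)² = 27t/[(t+50)(8+t)] gives 50(8+t) = t(t+50), so t² = 50×8 = 400.
t* = √400 = 20 min.

20.0 min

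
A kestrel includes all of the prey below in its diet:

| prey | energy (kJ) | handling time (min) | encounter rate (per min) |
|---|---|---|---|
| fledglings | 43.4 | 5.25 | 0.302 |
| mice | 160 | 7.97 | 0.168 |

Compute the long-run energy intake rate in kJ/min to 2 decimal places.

10.19 kJ/min

R = Σλ_iE_i / (1 + Σλ_ih_i)
Numerator: 0.302×43.4 + 0.168×160 = 39.99
Denominator: 1 + 0.302×5.25 + 0.168×7.97 = 3.924
R = 39.99/3.924 = 10.19 kJ/min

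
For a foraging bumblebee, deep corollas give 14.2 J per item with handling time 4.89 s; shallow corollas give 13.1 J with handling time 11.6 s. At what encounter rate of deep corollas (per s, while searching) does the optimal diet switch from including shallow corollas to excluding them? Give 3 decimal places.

0.130 per s

Drop shallow corollas once their profitability E₂/h₂ falls below the rate achievable on deep corollas alone: E₂/h₂ = λE₁/(1 + λh₁).
Solve for λ: λE₁h₂ = E₂(1 + λh₁) → λ(E₁h₂ − E₂h₁) = E₂ → λ = E₂/(E₁h₂ − E₂h₁).
λ = 13.1/(14.2×11.6 − 13.1×4.89) = 13.1/100.7 = 0.1301 per s.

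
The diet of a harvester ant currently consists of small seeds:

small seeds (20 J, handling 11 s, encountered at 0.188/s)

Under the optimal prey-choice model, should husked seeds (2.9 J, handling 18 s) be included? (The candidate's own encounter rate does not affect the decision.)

Current rate: (0.188×20)/(1 + 0.188×11) = 1.226 J/s.
Profitability of husked seeds: 2.9/18 = 0.1611 J/s.
0.1611 < 1.226, so adding husked seeds would lower the average — exclude it.

No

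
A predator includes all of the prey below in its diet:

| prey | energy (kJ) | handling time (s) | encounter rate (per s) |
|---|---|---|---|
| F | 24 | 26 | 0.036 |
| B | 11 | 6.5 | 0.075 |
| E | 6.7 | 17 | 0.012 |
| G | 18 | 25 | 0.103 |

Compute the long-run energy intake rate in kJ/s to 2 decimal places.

0.70 kJ/s

R = Σλ_iE_i / (1 + Σλ_ih_i)
Numerator: 0.036×24 + 0.075×11 + 0.012×6.7 + 0.103×18 = 3.623
Denominator: 1 + 0.036×26 + 0.075×6.5 + 0.012×17 + 0.103×25 = 5.202
R = 3.623/5.202 = 0.6965 kJ/s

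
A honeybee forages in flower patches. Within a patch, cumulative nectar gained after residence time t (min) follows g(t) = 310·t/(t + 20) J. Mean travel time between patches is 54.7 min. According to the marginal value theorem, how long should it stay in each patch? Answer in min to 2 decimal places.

33.08 min

Optimal t* satisfies g'(t*) = g(t*)/(T + t*).
g'(t) = 310·20/(t + 20)². Setting 310·20/(t+20)² = 310t/[(t+20)(54.7+t)] gives 20(54.7+t) = t(t+20), so t² = 20×54.7 = 1094.
t* = √1094 = 33.08 min.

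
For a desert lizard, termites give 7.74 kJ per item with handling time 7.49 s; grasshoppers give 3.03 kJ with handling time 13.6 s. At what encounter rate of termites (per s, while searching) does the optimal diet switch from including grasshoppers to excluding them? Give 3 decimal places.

0.037 per s

The zero-one rule: include grasshoppers iff E₂/h₂ > λE₁/(1+λh₁). Equality gives the switch point.
λE₁h₂ = E₂ + λE₂h₁ ⇒ λ = E₂/(E₁h₂ − E₂h₁) = 3.03/(105.3 − 22.69) = 0.0367 per s.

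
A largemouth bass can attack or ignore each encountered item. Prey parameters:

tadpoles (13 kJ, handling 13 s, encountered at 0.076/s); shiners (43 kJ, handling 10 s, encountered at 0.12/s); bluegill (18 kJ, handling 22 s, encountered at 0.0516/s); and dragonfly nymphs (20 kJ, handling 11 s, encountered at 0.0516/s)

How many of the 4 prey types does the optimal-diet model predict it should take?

Profitabilities (E/h, kJ/s): shiners 4.3, dragonfly nymphs 1.82, tadpoles 1, bluegill 0.818. Add prey in this order while the next type's profitability exceeds the intake rate on those already taken.
Rate on top 1: 2.345. dragonfly nymphs: 1.82 < 2.345 → exclude; stop.
Optimal diet: shiners — 1 of 4 types.

1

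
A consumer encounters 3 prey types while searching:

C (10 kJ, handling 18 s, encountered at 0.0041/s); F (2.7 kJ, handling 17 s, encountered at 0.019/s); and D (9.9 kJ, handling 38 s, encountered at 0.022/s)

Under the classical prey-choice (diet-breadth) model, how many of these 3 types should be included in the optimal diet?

Rank by E/h (kJ/s): C 0.556, D 0.261, F 0.159. Include each in turn until the next type's E/h falls below the running intake rate.
Rate on top 1: 0.03818. D: 0.261 > 0.03818 → include.
Rate on top 2: 0.1355. F: 0.159 > 0.1355 → include.
Optimal diet: C, D, F — 3 of 3 types.

3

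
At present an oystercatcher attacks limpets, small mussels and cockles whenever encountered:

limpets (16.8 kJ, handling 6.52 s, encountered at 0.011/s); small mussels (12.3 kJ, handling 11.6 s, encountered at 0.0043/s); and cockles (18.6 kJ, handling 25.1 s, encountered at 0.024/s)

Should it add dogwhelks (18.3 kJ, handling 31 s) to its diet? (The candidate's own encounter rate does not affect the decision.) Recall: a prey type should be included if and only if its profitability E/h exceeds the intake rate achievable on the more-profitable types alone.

Yes

On limpets, small mussels and cockles alone, R = ΣλE/(1+Σλh) = 0.6841/1.724 = 0.3968 kJ/s.
Profitability of dogwhelks: 18.3/31 = 0.5903 kJ/s.
0.5903 > 0.3968, so adding dogwhelks raises the average — include it.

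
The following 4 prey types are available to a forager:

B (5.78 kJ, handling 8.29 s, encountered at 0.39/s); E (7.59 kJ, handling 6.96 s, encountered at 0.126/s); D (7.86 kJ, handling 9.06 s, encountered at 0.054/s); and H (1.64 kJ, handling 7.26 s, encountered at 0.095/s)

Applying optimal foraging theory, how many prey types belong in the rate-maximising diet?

3

Profitabilities (E/h, kJ/s): E 1.09, D 0.868, B 0.697, H 0.226. Add prey in this order while the next type's profitability exceeds the intake rate on those already taken.
Rate on top 1: 0.5095. D: 0.868 > 0.5095 → include.
Rate on top 2: 0.5835. B: 0.697 > 0.5835 → include.
Rate on top 3: 0.6492. H: 0.226 < 0.6492 → exclude; stop.
Optimal diet: E, D, B — 3 of 4 types.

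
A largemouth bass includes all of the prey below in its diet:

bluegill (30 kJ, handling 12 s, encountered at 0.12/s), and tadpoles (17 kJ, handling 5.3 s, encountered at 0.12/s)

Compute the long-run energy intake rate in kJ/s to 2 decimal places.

R = (0.12×30 + 0.12×17) / (1 + 0.12×12 + 0.12×5.3) = 5.64/3.076 = 1.834 kJ/s.

1.83 kJ/s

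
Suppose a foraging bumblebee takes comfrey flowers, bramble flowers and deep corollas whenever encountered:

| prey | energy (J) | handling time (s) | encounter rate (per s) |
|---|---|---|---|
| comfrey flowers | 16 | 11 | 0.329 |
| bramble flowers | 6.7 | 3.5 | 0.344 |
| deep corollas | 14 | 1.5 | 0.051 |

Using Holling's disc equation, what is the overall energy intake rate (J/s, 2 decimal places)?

1.40 J/s

R = (0.329×16 + 0.344×6.7 + 0.051×14) / (1 + 0.329×11 + 0.344×3.5 + 0.051×1.5) = 8.283/5.899 = 1.404 J/s.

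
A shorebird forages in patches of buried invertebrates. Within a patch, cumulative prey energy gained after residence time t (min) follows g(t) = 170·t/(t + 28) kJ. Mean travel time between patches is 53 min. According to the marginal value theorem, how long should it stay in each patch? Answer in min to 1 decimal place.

38.5 min

Optimal t* satisfies g'(t*) = g(t*)/(T + t*).
g'(t) = 170·28/(t + 28)². Setting 170·28/(t+28)² = 170t/[(t+28)(53+t)] gives 28(53+t) = t(t+28), so t² = 28×53 = 1484.
t* = √1484 = 38.52 min.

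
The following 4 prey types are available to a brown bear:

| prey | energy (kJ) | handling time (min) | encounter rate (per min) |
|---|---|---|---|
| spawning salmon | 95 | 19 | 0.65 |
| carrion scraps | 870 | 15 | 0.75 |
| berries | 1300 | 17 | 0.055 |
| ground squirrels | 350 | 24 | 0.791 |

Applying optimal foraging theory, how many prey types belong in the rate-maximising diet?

Profitabilities (E/h, kJ/min): berries 76.5, carrion scraps 58, ground squirrels 14.6, spawning salmon 5. Add prey in this order while the next type's profitability exceeds the intake rate on those already taken.
Rate on top 1: 36.95. carrion scraps: 58 > 36.95 → include.
Rate on top 2: 54.91. ground squirrels: 14.6 < 54.91 → exclude; stop.
Optimal diet: berries, carrion scraps — 2 of 4 types.

2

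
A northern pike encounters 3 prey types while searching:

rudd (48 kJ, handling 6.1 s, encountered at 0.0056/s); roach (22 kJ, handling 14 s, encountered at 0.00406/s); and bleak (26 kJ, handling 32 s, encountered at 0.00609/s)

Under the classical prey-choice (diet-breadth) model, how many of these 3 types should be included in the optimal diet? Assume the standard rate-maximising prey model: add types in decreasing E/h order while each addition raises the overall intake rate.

3

Profitabilities (E/h, kJ/s): rudd 7.87, roach 1.57, bleak 0.812. Add prey in this order while the next type's profitability exceeds the intake rate on those already taken.
Rate on top 1: 0.2599. roach: 1.57 > 0.2599 → include.
Rate on top 2: 0.3282. bleak: 0.812 > 0.3282 → include.
Optimal diet: rudd, roach, bleak — 3 of 3 types.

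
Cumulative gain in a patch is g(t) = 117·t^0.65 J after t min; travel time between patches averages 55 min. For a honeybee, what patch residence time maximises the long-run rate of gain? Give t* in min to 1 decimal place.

Optimal t* satisfies g'(t*) = g(t*)/(T + t*).
g'(t) = 0.65·117·t^-0.35. Setting 0.65·117·t^-0.35 = 117·t^0.65/(55+t) gives 0.65(55+t) = t, so 0.35·t = 0.65×55.
t* = 0.65×55/0.35 = 102.1 min.

102.1 min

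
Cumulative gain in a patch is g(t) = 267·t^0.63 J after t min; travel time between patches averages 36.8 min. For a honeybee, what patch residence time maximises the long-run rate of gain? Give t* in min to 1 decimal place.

Maximise g(t)/(T+t): set derivative to zero → g'(t)(T+t) = g(t).
g'(t) = 0.63·267·t^-0.37. Setting 0.63·267·t^-0.37 = 267·t^0.63/(36.8+t) gives 0.63(36.8+t) = t, so 0.37·t = 0.63×36.8.
t* = 0.63×36.8/0.37 = 62.66 min.

62.7 min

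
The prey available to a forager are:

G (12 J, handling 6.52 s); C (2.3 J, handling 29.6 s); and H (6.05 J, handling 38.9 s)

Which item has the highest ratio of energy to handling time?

In descending order of E/h:
G: 12/6.52 = 1.84 J/s
H: 6.05/38.9 = 0.156 J/s
C: 2.3/29.6 = 0.0777 J/s

G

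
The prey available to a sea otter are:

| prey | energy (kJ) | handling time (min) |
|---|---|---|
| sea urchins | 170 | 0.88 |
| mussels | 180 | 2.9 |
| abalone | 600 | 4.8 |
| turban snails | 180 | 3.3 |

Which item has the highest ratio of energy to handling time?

sea urchins

Profitability E/h (kJ/min): sea urchins = 170/0.88 = 193, mussels = 180/2.9 = 62.1, abalone = 600/4.8 = 125, turban snails = 180/3.3 = 54.5.
Ranked: sea urchins > abalone > mussels > turban snails.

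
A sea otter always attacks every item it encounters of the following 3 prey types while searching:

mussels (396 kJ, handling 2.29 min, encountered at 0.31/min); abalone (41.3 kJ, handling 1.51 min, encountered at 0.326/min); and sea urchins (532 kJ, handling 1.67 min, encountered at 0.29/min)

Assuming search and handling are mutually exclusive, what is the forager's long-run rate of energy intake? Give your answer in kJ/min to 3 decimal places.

Energy encountered per unit search time: 0.31×396 + 0.326×41.3 + 0.29×532 = 290.5 kJ/min.
Handling time per unit search time: 0.31×2.29 + 0.326×1.51 + 0.29×1.67 = 1.686.
Rate = 290.5/(1 + 1.686) = 108.1 kJ/min.

108.136 kJ/min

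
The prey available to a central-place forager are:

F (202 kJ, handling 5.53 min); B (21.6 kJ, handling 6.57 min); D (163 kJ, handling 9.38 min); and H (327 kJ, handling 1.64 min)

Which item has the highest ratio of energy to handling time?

In descending order of E/h:
H: 327/1.64 = 199 kJ/min
F: 202/5.53 = 36.5 kJ/min
D: 163/9.38 = 17.4 kJ/min
B: 21.6/6.57 = 3.29 kJ/min

H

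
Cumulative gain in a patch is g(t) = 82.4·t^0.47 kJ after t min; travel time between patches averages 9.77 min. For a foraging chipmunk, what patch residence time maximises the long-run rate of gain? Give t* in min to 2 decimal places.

Optimal t* satisfies g'(t*) = g(t*)/(T + t*).
g'(t) = 0.47·82.4·t^-0.53. Setting 0.47·82.4·t^-0.53 = 82.4·t^0.47/(9.77+t) gives 0.47(9.77+t) = t, so 0.53·t = 0.47×9.77.
t* = 0.47×9.77/0.53 = 8.664 min.

8.66 min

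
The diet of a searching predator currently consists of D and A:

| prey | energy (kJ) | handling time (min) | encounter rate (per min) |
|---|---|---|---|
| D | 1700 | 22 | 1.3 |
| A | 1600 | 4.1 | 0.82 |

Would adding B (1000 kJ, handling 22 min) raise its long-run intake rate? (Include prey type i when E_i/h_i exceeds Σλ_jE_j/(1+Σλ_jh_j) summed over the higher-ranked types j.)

On D and A alone, R = ΣλE/(1+Σλh) = 3522/32.96 = 106.9 kJ/min.
B: E/h = 1000/22 = 45.45 kJ/min.
Since 45.45 < R, time spent handling B is better spent searching.

No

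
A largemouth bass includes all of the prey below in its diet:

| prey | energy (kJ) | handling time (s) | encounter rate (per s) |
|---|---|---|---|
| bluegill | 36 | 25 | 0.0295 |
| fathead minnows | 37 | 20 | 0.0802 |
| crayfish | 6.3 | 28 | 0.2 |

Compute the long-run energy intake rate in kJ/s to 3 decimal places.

R = (0.0295×36 + 0.0802×37 + 0.2×6.3) / (1 + 0.0295×25 + 0.0802×20 + 0.2×28) = 5.289/8.942 = 0.5916 kJ/s.

0.592 kJ/s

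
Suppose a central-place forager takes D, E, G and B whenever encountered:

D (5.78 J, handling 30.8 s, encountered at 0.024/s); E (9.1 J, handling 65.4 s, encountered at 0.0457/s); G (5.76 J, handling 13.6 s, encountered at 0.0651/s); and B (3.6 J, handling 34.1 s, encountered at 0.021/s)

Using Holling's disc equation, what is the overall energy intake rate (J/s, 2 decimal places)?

0.16 J/s

R = Σλ_iE_i / (1 + Σλ_ih_i)
Numerator: 0.024×5.78 + 0.0457×9.1 + 0.0651×5.76 + 0.021×3.6 = 1.005
Denominator: 1 + 0.024×30.8 + 0.0457×65.4 + 0.0651×13.6 + 0.021×34.1 = 6.329
R = 1.005/6.329 = 0.1588 J/s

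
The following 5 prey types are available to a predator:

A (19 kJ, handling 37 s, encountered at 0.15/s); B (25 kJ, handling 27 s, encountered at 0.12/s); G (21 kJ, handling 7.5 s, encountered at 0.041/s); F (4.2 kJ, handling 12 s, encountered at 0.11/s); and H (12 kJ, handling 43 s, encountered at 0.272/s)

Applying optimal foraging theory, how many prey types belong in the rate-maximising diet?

Rank by E/h (kJ/s): G 2.8, B 0.926, A 0.514, F 0.35, H 0.279. Include each in turn until the next type's E/h falls below the running intake rate.
Rate on top 1: 0.6585. B: 0.926 > 0.6585 → include.
Rate on top 2: 0.849. A: 0.514 < 0.849 → exclude; stop.
Optimal diet: G, B — 2 of 5 types.

2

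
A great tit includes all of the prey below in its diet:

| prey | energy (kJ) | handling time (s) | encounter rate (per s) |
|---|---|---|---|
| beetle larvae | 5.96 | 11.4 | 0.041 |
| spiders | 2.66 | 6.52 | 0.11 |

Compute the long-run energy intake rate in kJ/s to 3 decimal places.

R = (0.041×5.96 + 0.11×2.66) / (1 + 0.041×11.4 + 0.11×6.52) = 0.537/2.185 = 0.2458 kJ/s.

0.246 kJ/s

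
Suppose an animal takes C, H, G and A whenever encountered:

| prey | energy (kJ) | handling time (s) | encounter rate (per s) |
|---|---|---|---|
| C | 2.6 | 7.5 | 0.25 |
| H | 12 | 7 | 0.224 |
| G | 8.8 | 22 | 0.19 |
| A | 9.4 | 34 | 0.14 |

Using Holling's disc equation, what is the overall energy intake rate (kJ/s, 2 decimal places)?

0.47 kJ/s

R = (0.25×2.6 + 0.224×12 + 0.19×8.8 + 0.14×9.4) / (1 + 0.25×7.5 + 0.224×7 + 0.19×22 + 0.14×34) = 6.326/13.38 = 0.4727 kJ/s.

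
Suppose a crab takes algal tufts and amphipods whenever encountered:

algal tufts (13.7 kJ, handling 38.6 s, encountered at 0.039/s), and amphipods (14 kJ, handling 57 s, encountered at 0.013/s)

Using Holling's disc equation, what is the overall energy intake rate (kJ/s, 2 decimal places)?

R = Σλ_iE_i / (1 + Σλ_ih_i)
Numerator: 0.039×13.7 + 0.013×14 = 0.7163
Denominator: 1 + 0.039×38.6 + 0.013×57 = 3.246
R = 0.7163/3.246 = 0.2206 kJ/s

0.22 kJ/s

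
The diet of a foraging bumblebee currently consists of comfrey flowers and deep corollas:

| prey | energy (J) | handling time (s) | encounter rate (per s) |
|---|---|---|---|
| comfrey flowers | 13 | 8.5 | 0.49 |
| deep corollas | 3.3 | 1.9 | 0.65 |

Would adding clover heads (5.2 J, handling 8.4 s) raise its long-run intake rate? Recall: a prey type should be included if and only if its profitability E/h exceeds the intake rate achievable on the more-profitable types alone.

Intake rate on the current diet: R = (0.49×13 + 0.65×3.3) / (1 + 0.49×8.5 + 0.65×1.9) = 8.515/6.4 = 1.33 J/s.
Profitability of clover heads: 5.2/8.4 = 0.619 J/s.
0.619 < 1.33, so adding clover heads would lower the average — exclude it.

No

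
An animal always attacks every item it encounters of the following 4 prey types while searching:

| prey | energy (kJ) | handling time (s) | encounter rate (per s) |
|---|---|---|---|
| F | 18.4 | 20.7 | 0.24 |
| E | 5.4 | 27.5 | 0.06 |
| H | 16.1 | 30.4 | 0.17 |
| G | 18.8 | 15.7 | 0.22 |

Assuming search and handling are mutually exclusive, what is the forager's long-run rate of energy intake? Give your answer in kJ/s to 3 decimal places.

0.715 kJ/s

Energy encountered per unit search time: 0.24×18.4 + 0.06×5.4 + 0.17×16.1 + 0.22×18.8 = 11.61 kJ/s.
Handling time per unit search time: 0.24×20.7 + 0.06×27.5 + 0.17×30.4 + 0.22×15.7 = 15.24.
Rate = 11.61/(1 + 15.24) = 0.7151 kJ/s.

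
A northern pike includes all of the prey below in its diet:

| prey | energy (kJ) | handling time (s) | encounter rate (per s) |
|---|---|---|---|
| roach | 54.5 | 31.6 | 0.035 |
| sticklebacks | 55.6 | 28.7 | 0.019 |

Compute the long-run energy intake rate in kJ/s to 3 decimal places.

Energy encountered per unit search time: 0.035×54.5 + 0.019×55.6 = 2.964 kJ/s.
Handling time per unit search time: 0.035×31.6 + 0.019×28.7 = 1.651.
Rate = 2.964/(1 + 1.651) = 1.118 kJ/s.

1.118 kJ/s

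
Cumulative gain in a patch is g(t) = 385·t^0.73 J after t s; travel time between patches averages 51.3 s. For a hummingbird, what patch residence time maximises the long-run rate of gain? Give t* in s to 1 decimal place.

138.7 s

By the marginal value theorem, leave when the instantaneous gain rate g'(t) equals the habitat-wide average g(t)/(T + t).
g'(t) = 0.73·385·t^-0.27. Setting 0.73·385·t^-0.27 = 385·t^0.73/(51.3+t) gives 0.73(51.3+t) = t, so 0.27·t = 0.73×51.3.
t* = 0.73×51.3/0.27 = 138.7 s.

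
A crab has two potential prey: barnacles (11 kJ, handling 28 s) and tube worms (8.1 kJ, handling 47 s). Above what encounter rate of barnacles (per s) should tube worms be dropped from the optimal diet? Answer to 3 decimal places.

The zero-one rule: include tube worms iff E₂/h₂ > λE₁/(1+λh₁). Equality gives the switch point.
λE₁h₂ = E₂ + λE₂h₁ ⇒ λ = E₂/(E₁h₂ − E₂h₁) = 8.1/(517 − 226.8) = 0.02791 per s.

0.028 per s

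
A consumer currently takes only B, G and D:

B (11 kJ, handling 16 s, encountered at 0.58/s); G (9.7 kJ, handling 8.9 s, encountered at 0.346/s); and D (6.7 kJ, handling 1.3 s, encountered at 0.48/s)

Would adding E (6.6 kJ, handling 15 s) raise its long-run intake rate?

No

Intake rate on the current diet: R = (0.58×11 + 0.346×9.7 + 0.48×6.7) / (1 + 0.58×16 + 0.346×8.9 + 0.48×1.3) = 12.95/13.98 = 0.9263 kJ/s.
Profitability of E: 6.6/15 = 0.44 kJ/s.
0.44 < 0.9263, so adding E would lower the average — exclude it.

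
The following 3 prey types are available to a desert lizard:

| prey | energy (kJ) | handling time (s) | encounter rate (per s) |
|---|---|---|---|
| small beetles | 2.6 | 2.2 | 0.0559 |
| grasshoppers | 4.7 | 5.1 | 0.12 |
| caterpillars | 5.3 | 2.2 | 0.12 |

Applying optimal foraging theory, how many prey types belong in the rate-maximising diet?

3

Rank by E/h (kJ/s): caterpillars 2.41, small beetles 1.18, grasshoppers 0.922. Include each in turn until the next type's E/h falls below the running intake rate.
Rate on top 1: 0.5032. small beetles: 1.18 > 0.5032 → include.
Rate on top 2: 0.5633. grasshoppers: 0.922 > 0.5633 → include.
Optimal diet: caterpillars, small beetles, grasshoppers — 3 of 3 types.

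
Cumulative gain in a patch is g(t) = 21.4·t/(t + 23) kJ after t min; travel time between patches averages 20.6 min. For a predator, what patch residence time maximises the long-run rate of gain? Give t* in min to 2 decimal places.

Maximise g(t)/(T+t): set derivative to zero → g'(t)(T+t) = g(t).
g'(t) = 21.4·23/(t + 23)². Setting 21.4·23/(t+23)² = 21.4t/[(t+23)(20.6+t)] gives 23(20.6+t) = t(t+23), so t² = 23×20.6 = 473.8.
t* = √473.8 = 21.77 min.

21.77 min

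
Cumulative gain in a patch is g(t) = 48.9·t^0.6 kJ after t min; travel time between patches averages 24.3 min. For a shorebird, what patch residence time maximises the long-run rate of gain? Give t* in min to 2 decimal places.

By the marginal value theorem, leave when the instantaneous gain rate g'(t) equals the habitat-wide average g(t)/(T + t).
g'(t) = 0.6·48.9·t^-0.4. Setting 0.6·48.9·t^-0.4 = 48.9·t^0.6/(24.3+t) gives 0.6(24.3+t) = t, so 0.40·t = 0.6×24.3.
t* = 0.6×24.3/0.40 = 36.45 min.

36.45 min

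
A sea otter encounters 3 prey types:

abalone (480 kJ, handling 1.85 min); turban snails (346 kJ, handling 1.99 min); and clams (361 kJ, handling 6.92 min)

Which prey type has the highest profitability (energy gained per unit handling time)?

Profitability E/h (kJ/min): abalone = 480/1.85 = 259, turban snails = 346/1.99 = 174, clams = 361/6.92 = 52.2.
Ranked: abalone > turban snails > clams.

abalone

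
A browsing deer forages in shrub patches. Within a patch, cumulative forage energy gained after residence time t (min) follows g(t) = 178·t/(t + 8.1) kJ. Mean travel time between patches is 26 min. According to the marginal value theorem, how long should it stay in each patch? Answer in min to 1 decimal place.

14.5 min

Optimal t* satisfies g'(t*) = g(t*)/(T + t*).
g'(t) = 178·8.1/(t + 8.1)². Setting 178·8.1/(t+8.1)² = 178t/[(t+8.1)(26+t)] gives 8.1(26+t) = t(t+8.1), so t² = 8.1×26 = 210.6.
t* = √210.6 = 14.51 min.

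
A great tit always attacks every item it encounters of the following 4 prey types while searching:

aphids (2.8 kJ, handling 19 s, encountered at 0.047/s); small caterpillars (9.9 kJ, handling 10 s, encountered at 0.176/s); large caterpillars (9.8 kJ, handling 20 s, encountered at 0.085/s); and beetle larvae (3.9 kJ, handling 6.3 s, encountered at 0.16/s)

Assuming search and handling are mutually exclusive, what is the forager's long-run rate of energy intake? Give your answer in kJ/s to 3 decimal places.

R = Σλ_iE_i / (1 + Σλ_ih_i)
Numerator: 0.047×2.8 + 0.176×9.9 + 0.085×9.8 + 0.16×3.9 = 3.331
Denominator: 1 + 0.047×19 + 0.176×10 + 0.085×20 + 0.16×6.3 = 6.361
R = 3.331/6.361 = 0.5237 kJ/s

0.524 kJ/s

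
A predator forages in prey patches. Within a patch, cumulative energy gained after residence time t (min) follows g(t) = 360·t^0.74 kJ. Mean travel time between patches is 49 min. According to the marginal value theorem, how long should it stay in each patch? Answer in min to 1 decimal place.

139.5 min

Optimal t* satisfies g'(t*) = g(t*)/(T + t*).
g'(t) = 0.74·360·t^-0.26. Setting 0.74·360·t^-0.26 = 360·t^0.74/(49+t) gives 0.74(49+t) = t, so 0.26·t = 0.74×49.
t* = 0.74×49/0.26 = 139.5 min.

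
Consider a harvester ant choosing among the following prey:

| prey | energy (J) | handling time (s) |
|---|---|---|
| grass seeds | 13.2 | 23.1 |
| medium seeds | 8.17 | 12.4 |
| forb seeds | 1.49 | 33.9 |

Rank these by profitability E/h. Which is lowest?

Profitability E/h (J/s): grass seeds = 13.2/23.1 = 0.571, medium seeds = 8.17/12.4 = 0.659, forb seeds = 1.49/33.9 = 0.044.
Ranked: medium seeds > grass seeds > forb seeds.

forb seeds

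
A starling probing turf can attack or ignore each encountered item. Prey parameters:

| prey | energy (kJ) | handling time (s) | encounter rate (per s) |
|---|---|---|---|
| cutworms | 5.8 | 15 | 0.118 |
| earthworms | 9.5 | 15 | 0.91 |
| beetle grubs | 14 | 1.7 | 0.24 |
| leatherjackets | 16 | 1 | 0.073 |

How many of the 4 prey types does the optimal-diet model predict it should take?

Profitabilities (E/h, kJ/s): leatherjackets 16, beetle grubs 8.24, earthworms 0.633, cutworms 0.387. Add prey in this order while the next type's profitability exceeds the intake rate on those already taken.
Rate on top 1: 1.089. beetle grubs: 8.24 > 1.089 → include.
Rate on top 2: 3.057. earthworms: 0.633 < 3.057 → exclude; stop.
Optimal diet: leatherjackets, beetle grubs — 2 of 4 types.

2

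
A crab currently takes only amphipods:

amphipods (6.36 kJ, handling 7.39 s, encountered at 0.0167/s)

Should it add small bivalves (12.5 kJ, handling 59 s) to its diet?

On amphipods alone, R = ΣλE/(1+Σλh) = 0.1062/1.123 = 0.09454 kJ/s.
small bivalves: E/h = 12.5/59 = 0.2119 kJ/s.
0.2119 > 0.09454, so adding small bivalves raises the average — include it.

Yes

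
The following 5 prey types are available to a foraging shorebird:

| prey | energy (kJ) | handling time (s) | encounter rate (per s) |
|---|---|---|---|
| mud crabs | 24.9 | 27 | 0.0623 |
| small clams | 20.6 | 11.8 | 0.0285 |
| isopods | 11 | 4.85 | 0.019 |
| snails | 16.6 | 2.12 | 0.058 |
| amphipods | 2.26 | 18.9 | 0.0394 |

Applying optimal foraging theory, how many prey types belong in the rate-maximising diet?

E/h in descending order: snails 7.83, isopods 2.27, small clams 1.75, mud crabs 0.922, amphipods 0.12 kJ/s. The optimal diet is the largest prefix of this list for which every included type satisfies E_i/h_i > R on the types above it.
Rate on top 1: 0.8574. isopods: 2.27 > 0.8574 → include.
Rate on top 2: 0.9644. small clams: 1.75 > 0.9644 → include.
Rate on top 3: 1.134. mud crabs: 0.922 < 1.134 → exclude; stop.
Optimal diet: snails, isopods, small clams — 3 of 5 types.

3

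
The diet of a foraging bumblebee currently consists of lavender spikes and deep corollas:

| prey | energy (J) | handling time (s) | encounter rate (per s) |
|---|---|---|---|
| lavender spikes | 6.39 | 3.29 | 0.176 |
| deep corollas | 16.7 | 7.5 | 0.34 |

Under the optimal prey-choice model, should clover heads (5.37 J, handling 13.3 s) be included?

No

Current rate: (0.176×6.39 + 0.34×16.7)/(1 + 0.176×3.29 + 0.34×7.5) = 1.648 J/s.
clover heads: E/h = 5.37/13.3 = 0.4038 J/s.
Since 0.4038 < R, time spent handling clover heads is better spent searching.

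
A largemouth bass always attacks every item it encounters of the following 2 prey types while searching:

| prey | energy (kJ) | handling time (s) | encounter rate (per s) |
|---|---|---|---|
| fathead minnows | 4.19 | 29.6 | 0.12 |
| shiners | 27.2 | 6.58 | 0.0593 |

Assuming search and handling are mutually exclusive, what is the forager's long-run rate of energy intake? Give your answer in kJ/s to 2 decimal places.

R = Σλ_iE_i / (1 + Σλ_ih_i)
Numerator: 0.12×4.19 + 0.0593×27.2 = 2.116
Denominator: 1 + 0.12×29.6 + 0.0593×6.58 = 4.942
R = 2.116/4.942 = 0.4281 kJ/s

0.43 kJ/s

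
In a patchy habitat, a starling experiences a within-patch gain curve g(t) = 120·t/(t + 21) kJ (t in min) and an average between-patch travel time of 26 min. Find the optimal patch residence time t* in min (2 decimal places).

Maximise g(t)/(T+t): set derivative to zero → g'(t)(T+t) = g(t).
g'(t) = 120·21/(t + 21)². Setting 120·21/(t+21)² = 120t/[(t+21)(26+t)] gives 21(26+t) = t(t+21), so t² = 21×26 = 546.
t* = √546 = 23.37 min.

23.37 min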